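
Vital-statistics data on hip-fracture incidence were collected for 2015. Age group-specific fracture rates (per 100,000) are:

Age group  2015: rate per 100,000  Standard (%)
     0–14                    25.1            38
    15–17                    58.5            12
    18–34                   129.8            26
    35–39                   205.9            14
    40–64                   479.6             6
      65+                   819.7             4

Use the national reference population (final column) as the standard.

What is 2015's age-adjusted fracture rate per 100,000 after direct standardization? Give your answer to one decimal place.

Standard weights: 0.38, 0.12, 0.26, 0.14, 0.06, 0.04.
Standardized rate: 0.3800×25.1 + 0.1200×58.5 + 0.2600×129.8 + 0.1400×205.9 + 0.0600×479.6 + 0.0400×819.7 = 140.6960 per 100,000.

140.7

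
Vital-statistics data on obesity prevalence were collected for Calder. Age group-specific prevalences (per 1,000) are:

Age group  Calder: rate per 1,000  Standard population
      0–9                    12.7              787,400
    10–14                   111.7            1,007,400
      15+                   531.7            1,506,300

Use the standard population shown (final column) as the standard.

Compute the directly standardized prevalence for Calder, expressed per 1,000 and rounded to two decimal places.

Standard total = 3,301,100; weights = 0.2385, 0.3052, 0.4563.
Standardized rate: 0.2385×12.7 + 0.3052×111.7 + 0.4563×531.7 = 279.7329 per 1,000.

279.73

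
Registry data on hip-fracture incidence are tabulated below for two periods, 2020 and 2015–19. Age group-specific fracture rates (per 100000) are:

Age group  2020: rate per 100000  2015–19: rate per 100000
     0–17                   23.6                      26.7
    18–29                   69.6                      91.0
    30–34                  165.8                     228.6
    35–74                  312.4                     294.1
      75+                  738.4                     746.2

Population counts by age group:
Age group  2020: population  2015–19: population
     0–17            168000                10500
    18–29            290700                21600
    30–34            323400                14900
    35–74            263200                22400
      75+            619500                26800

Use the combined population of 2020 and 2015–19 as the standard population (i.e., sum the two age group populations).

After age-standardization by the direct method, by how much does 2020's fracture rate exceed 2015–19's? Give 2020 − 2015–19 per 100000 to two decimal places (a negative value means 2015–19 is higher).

-16.07

Combined standard total = 1761000; weights = 0.1014, 0.1773, 0.1921, 0.1622, 0.3670.
2020: 0.1014×23.6 + 0.1773×69.6 + 0.1921×165.8 + 0.1622×312.4 + 0.3670×738.4 = 368.2500 per 100000.
2015–19: 0.1014×26.7 + 0.1773×91.0 + 0.1921×228.6 + 0.1622×294.1 + 0.3670×746.2 = 384.3184 per 100000.
Difference = 368.2500 − 384.3184 = -16.0684.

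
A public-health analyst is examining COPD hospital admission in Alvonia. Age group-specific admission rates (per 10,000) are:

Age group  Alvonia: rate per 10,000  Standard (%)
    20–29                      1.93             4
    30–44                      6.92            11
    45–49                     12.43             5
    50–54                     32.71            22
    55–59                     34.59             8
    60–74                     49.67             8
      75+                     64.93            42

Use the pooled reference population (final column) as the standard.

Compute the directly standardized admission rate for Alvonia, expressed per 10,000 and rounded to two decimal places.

42.67

Standard weights: 0.04, 0.11, 0.05, 0.22, 0.08, 0.08, 0.42.
Standardized rate: 0.0400×1.93 + 0.1100×6.92 + 0.0500×12.43 + 0.2200×32.71 + 0.0800×34.59 + 0.0800×49.67 + 0.4200×64.93 = 42.6675 per 10,000.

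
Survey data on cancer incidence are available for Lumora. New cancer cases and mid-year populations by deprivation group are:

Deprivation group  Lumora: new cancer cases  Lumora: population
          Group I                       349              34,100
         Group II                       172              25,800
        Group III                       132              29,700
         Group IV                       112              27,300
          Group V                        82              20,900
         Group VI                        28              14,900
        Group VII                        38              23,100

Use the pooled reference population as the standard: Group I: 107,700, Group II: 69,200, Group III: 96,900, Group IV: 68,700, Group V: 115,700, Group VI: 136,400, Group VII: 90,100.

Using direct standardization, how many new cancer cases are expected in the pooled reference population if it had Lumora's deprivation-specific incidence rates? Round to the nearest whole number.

Deprivation-specific rates per 100,000 for Lumora: 1023.46, 666.67, 444.44, 410.26, 392.34, 187.92, 164.50.
Expected new cancer cases = Σ (standard pop × deprivation-specific rate ÷ 100,000)
= 107,700×1023.46/100,000 + 69,200×666.67/100,000 + 96,900×444.44/100,000 + 68,700×410.26/100,000 + 115,700×392.34/100,000 + 136,400×187.92/100,000 + 90,100×164.50/100,000
= 1102.27 + 461.33 + 430.67 + 281.85 + 453.94 + 256.32 + 148.22 = 3134.59.

3135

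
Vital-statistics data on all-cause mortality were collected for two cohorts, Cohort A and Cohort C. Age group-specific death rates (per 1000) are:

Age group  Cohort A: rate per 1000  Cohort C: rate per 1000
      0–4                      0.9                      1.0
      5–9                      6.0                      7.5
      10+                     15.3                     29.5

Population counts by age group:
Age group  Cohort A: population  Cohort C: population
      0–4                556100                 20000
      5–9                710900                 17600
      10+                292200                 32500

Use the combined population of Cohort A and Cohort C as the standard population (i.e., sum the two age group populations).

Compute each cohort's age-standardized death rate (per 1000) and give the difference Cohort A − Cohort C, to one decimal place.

-3.5

Combined standard total = 1629300; weights = 0.3536, 0.4471, 0.1993.
Cohort A: 0.3536×0.9 + 0.4471×6.0 + 0.1993×15.3 = 6.0501 per 1000.
Cohort C: 0.3536×1.0 + 0.4471×7.5 + 0.1993×29.5 = 9.5860 per 1000.
Difference = 6.0501 − 9.5860 = -3.5359.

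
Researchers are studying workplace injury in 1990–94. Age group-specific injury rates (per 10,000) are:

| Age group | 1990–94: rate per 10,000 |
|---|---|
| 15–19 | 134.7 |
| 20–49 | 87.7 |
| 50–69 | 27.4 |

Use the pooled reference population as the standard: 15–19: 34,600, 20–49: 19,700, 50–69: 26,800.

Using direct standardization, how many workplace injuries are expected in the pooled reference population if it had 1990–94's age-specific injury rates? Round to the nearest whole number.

712

Expected workplace injuries = Σ (standard pop × age-specific rate ÷ 10,000)
= 34,600×134.7/10,000 + 19,700×87.7/10,000 + 26,800×27.4/10,000
= 466.06 + 172.77 + 73.43 = 712.26.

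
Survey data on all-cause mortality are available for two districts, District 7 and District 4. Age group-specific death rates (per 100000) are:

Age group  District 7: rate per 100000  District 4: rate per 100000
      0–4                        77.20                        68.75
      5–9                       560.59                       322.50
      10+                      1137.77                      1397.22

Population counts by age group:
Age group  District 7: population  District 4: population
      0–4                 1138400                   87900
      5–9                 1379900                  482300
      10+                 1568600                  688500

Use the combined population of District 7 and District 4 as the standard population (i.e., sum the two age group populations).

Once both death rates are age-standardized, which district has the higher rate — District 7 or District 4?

Combined standard total = 5345600; weights = 0.2294, 0.3484, 0.4222.
District 7: 0.2294×77.20 + 0.3484×560.59 + 0.4222×1137.77 = 693.4042 per 100000.
District 4: 0.2294×68.75 + 0.3484×322.50 + 0.4222×1397.22 = 718.0733 per 100000.

District 4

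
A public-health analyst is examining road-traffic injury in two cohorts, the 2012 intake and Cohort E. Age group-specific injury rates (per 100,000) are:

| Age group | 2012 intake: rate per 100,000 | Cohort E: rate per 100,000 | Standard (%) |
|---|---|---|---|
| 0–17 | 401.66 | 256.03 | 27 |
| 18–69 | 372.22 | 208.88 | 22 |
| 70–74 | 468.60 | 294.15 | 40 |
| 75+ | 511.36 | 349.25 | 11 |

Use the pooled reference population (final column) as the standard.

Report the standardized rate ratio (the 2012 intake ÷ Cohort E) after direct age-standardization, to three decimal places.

Standard weights: 0.27, 0.22, 0.40, 0.11.
The 2012 intake: 0.2700×401.66 + 0.2200×372.22 + 0.4000×468.60 + 0.1100×511.36 = 434.0262 per 100,000.
Cohort E: 0.2700×256.03 + 0.2200×208.88 + 0.4000×294.15 + 0.1100×349.25 = 271.1592 per 100,000.
Ratio = 434.0262 ÷ 271.1592 = 1.60063.

1.601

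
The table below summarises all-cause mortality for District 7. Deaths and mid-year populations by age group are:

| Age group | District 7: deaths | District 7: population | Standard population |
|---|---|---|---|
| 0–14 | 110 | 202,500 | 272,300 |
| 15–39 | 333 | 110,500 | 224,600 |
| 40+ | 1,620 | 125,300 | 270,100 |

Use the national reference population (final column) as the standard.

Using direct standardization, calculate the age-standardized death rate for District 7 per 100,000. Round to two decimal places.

Age-specific rates per 100,000 for District 7: 54.32, 301.36, 1292.90.
Standard total = 767,000; weights = 0.3550, 0.2928, 0.3522.
Standardized rate: 0.3550×54.32 + 0.2928×301.36 + 0.3522×1292.90 = 562.8266 per 100,000.

562.83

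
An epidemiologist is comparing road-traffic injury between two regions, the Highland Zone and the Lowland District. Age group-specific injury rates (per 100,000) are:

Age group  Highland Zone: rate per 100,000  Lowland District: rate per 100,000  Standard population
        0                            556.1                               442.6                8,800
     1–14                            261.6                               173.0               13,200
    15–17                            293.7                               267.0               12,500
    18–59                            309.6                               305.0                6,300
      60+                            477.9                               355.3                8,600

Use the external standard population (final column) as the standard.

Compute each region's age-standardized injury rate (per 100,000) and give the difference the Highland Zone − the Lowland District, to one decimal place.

72.6

Standard total = 49,400; weights = 0.1781, 0.2672, 0.2530, 0.1275, 0.1741.
The Highland Zone: 0.1781×556.1 + 0.2672×261.6 + 0.2530×293.7 + 0.1275×309.6 + 0.1741×477.9 = 365.9609 per 100,000.
The Lowland District: 0.1781×442.6 + 0.2672×173.0 + 0.2530×267.0 + 0.1275×305.0 + 0.1741×355.3 = 293.3818 per 100,000.
Difference = 365.9609 − 293.3818 = 72.5791.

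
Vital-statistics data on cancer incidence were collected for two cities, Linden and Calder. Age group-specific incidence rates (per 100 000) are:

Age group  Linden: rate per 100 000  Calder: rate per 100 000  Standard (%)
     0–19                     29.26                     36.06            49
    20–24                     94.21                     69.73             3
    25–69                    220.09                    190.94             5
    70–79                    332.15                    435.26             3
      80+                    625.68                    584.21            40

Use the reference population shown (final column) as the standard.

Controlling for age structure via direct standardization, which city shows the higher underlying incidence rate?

Standard weights: 0.49, 0.03, 0.05, 0.03, 0.40.
Linden: 0.4900×29.26 + 0.0300×94.21 + 0.0500×220.09 + 0.0300×332.15 + 0.4000×625.68 = 288.4047 per 100 000.
Calder: 0.4900×36.06 + 0.0300×69.73 + 0.0500×190.94 + 0.0300×435.26 + 0.4000×584.21 = 276.0501 per 100 000.

Linden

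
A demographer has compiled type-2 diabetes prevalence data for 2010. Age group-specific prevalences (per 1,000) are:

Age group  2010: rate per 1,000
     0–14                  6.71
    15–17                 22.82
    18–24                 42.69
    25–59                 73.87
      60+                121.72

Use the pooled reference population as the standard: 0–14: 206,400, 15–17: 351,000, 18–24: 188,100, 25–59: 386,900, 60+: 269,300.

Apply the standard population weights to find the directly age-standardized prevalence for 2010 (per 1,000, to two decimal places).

56.21

Standard total = 1,401,700; weights = 0.1472, 0.2504, 0.1342, 0.2760, 0.1921.
Standardized rate: 0.1472×6.71 + 0.2504×22.82 + 0.1342×42.69 + 0.2760×73.87 + 0.1921×121.72 = 56.2062 per 1,000.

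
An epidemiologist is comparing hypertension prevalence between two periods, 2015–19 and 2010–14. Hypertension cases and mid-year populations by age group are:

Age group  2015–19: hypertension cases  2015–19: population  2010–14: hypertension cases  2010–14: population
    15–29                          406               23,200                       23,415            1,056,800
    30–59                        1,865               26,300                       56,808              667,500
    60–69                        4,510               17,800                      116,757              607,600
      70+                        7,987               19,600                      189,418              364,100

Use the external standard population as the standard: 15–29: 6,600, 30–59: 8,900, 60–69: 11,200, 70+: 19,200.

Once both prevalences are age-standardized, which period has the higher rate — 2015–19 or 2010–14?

Age-specific rates per 1,000 for 2015–19: 17.500, 70.913, 253.371, 407.500.
For 2010–14: 22.157, 85.106, 192.161, 520.236.
Standard total = 45,900; weights = 0.1438, 0.1939, 0.2440, 0.4183.
2015–19: 0.1438×17.500 + 0.1939×70.913 + 0.2440×253.371 + 0.4183×407.500 = 248.5485 per 1,000.
2010–14: 0.1438×22.157 + 0.1939×85.106 + 0.2440×192.161 + 0.4183×520.236 = 284.1920 per 1,000.
The crude rates (169.94 vs 143.32) would put 2015–19 higher, but that reflects its age composition; once standardized to a common age structure, 2010–14 has the higher underlying rate.

2010–14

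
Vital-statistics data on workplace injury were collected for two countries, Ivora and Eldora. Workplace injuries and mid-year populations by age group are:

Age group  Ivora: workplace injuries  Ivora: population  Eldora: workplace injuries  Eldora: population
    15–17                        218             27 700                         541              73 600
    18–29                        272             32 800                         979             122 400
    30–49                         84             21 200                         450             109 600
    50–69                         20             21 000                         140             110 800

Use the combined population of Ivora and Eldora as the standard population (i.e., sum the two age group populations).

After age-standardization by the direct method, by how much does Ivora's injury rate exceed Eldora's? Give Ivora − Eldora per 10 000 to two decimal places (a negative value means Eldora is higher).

0.74

Age-specific rates per 10 000 for Ivora: 78.70, 82.93, 39.62, 9.52.
For Eldora: 73.51, 79.98, 41.06, 12.64.
Combined standard total = 519 100; weights = 0.1951, 0.2990, 0.2520, 0.2539.
Ivora: 0.1951×78.70 + 0.2990×82.93 + 0.2520×39.62 + 0.2539×9.52 = 52.5534 per 10 000.
Eldora: 0.1951×73.51 + 0.2990×79.98 + 0.2520×41.06 + 0.2539×12.64 = 51.8115 per 10 000.
Difference = 52.5534 − 51.8115 = 0.7419.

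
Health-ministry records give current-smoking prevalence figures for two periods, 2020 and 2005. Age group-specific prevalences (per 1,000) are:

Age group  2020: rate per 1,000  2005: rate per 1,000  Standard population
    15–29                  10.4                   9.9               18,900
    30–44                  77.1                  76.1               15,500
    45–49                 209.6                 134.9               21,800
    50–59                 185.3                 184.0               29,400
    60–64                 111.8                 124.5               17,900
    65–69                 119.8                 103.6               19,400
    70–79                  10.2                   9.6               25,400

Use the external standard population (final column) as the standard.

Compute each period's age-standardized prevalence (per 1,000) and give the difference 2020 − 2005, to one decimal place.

Standard total = 148,300; weights = 0.1274, 0.1045, 0.1470, 0.1982, 0.1207, 0.1308, 0.1713.
2020: 0.1274×10.4 + 0.1045×77.1 + 0.1470×209.6 + 0.1982×185.3 + 0.1207×111.8 + 0.1308×119.8 + 0.1713×10.2 = 107.8431 per 1,000.
2005: 0.1274×9.9 + 0.1045×76.1 + 0.1470×134.9 + 0.1982×184.0 + 0.1207×124.5 + 0.1308×103.6 + 0.1713×9.6 = 95.7472 per 1,000.
Difference = 107.8431 − 95.7472 = 12.0959.

12.1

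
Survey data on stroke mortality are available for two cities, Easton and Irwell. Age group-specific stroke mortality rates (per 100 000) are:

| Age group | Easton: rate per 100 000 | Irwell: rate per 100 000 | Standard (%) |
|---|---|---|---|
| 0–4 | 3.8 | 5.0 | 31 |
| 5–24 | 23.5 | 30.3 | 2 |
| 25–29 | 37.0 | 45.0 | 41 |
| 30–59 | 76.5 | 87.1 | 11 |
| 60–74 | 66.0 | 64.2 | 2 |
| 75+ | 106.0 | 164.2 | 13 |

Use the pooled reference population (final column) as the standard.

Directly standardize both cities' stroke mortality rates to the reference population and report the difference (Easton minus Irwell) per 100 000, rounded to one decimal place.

Standard weights: 0.31, 0.02, 0.41, 0.11, 0.02, 0.13.
Easton: 0.3100×3.8 + 0.0200×23.5 + 0.4100×37.0 + 0.1100×76.5 + 0.0200×66.0 + 0.1300×106.0 = 40.3330 per 100 000.
Irwell: 0.3100×5.0 + 0.0200×30.3 + 0.4100×45.0 + 0.1100×87.1 + 0.0200×64.2 + 0.1300×164.2 = 52.8170 per 100 000.
Difference = 40.3330 − 52.8170 = -12.4840.

-12.5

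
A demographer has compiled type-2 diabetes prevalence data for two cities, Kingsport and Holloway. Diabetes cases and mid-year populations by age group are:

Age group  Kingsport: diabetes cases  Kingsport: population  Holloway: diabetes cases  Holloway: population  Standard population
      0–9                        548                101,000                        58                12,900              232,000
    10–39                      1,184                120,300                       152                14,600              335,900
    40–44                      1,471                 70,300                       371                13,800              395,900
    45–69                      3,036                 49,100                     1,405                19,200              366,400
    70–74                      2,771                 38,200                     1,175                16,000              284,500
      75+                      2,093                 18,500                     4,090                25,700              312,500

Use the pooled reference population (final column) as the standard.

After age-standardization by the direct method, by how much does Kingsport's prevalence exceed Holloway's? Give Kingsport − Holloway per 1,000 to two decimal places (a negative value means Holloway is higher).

-10.96

Age-specific rates per 1,000 for Kingsport: 5.426, 9.842, 20.925, 61.833, 72.539, 113.135.
For Holloway: 4.496, 10.411, 26.884, 73.177, 73.438, 159.144.
Standard total = 1,927,200; weights = 0.1204, 0.1743, 0.2054, 0.1901, 0.1476, 0.1622.
Kingsport: 0.1204×5.426 + 0.1743×9.842 + 0.2054×20.925 + 0.1901×61.833 + 0.1476×72.539 + 0.1622×113.135 = 47.4764 per 1,000.
Holloway: 0.1204×4.496 + 0.1743×10.411 + 0.2054×26.884 + 0.1901×73.177 + 0.1476×73.438 + 0.1622×159.144 = 58.4377 per 1,000.
Difference = 47.4764 − 58.4377 = -10.9613.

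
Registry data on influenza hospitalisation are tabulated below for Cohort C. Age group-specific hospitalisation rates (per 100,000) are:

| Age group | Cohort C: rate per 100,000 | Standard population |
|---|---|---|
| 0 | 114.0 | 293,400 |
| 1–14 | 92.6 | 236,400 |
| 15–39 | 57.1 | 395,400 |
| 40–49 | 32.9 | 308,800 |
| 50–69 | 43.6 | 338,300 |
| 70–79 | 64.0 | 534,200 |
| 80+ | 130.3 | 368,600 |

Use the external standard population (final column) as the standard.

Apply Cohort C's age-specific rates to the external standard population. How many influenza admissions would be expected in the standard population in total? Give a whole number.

Expected influenza admissions = Σ (standard pop × age-specific rate ÷ 100,000)
= 293,400×114.0/100,000 + 236,400×92.6/100,000 + 395,400×57.1/100,000 + 308,800×32.9/100,000 + 338,300×43.6/100,000 + 534,200×64.0/100,000 + 368,600×130.3/100,000
= 334.48 + 218.91 + 225.77 + 101.60 + 147.50 + 341.89 + 480.29 = 1850.42.

1850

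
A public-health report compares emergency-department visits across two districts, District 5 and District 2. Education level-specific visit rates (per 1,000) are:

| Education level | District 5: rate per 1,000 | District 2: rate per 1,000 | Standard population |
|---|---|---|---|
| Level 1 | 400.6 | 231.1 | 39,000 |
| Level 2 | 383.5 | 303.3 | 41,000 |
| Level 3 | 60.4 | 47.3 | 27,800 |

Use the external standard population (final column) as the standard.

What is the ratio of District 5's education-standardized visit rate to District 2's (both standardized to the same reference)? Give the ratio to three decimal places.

Standard total = 107,800; weights = 0.3618, 0.3803, 0.2579.
District 5: 0.3618×400.6 + 0.3803×383.5 + 0.2579×60.4 = 306.3638 per 1,000.
District 2: 0.3618×231.1 + 0.3803×303.3 + 0.2579×47.3 = 211.1609 per 1,000.
Ratio = 306.3638 ÷ 211.1609 = 1.45086.

1.451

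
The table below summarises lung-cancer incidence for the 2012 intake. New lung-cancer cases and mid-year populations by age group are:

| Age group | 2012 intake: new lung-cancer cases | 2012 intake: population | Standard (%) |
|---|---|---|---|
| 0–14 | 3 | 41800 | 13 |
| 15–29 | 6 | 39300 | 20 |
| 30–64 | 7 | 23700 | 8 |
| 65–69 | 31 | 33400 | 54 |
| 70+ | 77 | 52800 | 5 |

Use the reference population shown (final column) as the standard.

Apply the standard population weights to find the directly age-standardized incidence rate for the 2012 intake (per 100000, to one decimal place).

63.8

Age-specific rates per 100000 for the 2012 intake: 7.18, 15.27, 29.54, 92.81, 145.83.
Standard weights: 0.13, 0.20, 0.08, 0.54, 0.05.
Standardized rate: 0.1300×7.18 + 0.2000×15.27 + 0.0800×29.54 + 0.5400×92.81 + 0.0500×145.83 = 63.7607 per 100000.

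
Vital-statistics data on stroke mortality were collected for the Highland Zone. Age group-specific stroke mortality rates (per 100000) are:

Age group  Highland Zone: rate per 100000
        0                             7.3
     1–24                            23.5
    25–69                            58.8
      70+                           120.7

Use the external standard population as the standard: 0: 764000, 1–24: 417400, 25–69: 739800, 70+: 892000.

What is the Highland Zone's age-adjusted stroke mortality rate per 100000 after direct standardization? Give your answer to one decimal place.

59.2

Standard total = 2813200; weights = 0.2716, 0.1484, 0.2630, 0.3171.
Standardized rate: 0.2716×7.3 + 0.1484×23.5 + 0.2630×58.8 + 0.3171×120.7 = 59.2033 per 100000.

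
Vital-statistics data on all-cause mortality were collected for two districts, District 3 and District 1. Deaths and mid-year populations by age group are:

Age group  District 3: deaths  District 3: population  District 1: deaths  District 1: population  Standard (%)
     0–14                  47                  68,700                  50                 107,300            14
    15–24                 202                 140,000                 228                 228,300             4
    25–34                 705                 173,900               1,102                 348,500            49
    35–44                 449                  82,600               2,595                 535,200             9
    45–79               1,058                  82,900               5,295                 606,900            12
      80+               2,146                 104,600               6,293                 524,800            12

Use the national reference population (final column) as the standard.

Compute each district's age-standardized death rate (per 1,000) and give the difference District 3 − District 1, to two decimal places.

Age-specific rates per 1,000 for District 3: 0.684, 1.443, 4.054, 5.436, 12.762, 20.516.
For District 1: 0.466, 0.999, 3.162, 4.849, 8.725, 11.991.
Standard weights: 0.14, 0.04, 0.49, 0.09, 0.12, 0.12.
District 3: 0.1400×0.684 + 0.0400×1.443 + 0.4900×4.054 + 0.0900×5.436 + 0.1200×12.762 + 0.1200×20.516 = 6.6226 per 1,000.
District 1: 0.1400×0.466 + 0.0400×0.999 + 0.4900×3.162 + 0.0900×4.849 + 0.1200×8.725 + 0.1200×11.991 = 4.5769 per 1,000.
Difference = 6.6226 − 4.5769 = 2.0457.

2.05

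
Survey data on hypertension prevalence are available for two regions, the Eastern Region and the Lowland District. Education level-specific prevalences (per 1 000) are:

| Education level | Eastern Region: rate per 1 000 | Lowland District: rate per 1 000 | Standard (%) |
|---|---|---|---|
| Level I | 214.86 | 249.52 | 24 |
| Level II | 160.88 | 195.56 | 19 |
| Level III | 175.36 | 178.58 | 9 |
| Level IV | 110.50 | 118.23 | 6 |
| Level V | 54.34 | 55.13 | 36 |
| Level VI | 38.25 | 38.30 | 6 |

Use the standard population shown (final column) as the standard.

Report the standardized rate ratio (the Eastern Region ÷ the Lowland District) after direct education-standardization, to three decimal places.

Standard weights: 0.24, 0.19, 0.09, 0.06, 0.36, 0.06.
The Eastern Region: 0.2400×214.86 + 0.1900×160.88 + 0.0900×175.36 + 0.0600×110.50 + 0.3600×54.34 + 0.0600×38.25 = 126.4034 per 1 000.
The Lowland District: 0.2400×249.52 + 0.1900×195.56 + 0.0900×178.58 + 0.0600×118.23 + 0.3600×55.13 + 0.0600×38.30 = 142.3520 per 1 000.
Ratio = 126.4034 ÷ 142.3520 = 0.88796.

0.888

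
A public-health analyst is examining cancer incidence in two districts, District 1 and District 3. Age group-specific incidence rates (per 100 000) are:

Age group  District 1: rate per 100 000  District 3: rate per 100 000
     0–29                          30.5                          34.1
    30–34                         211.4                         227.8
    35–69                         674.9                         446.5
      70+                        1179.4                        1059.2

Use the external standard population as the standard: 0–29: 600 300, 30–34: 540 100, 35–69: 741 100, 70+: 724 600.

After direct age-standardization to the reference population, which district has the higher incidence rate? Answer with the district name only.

Standard total = 2 606 100; weights = 0.2303, 0.2072, 0.2844, 0.2780.
District 1: 0.2303×30.5 + 0.2072×211.4 + 0.2844×674.9 + 0.2780×1179.4 = 570.6795 per 100 000.
District 3: 0.2303×34.1 + 0.2072×227.8 + 0.2844×446.5 + 0.2780×1059.2 = 476.5368 per 100 000.

District 1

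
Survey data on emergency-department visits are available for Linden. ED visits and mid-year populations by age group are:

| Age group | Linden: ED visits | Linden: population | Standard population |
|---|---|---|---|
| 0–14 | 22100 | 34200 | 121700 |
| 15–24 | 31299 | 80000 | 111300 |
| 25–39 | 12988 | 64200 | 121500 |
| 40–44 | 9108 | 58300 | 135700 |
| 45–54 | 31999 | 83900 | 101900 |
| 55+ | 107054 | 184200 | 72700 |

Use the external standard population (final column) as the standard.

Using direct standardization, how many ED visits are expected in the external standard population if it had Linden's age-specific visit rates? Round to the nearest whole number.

Age-specific rates per 1000 for Linden: 646.199, 391.238, 202.305, 156.226, 381.395, 581.183.
Expected ED visits = Σ (standard pop × age-specific rate ÷ 1000)
= 121700×646.199/1000 + 111300×391.238/1000 + 121500×202.305/1000 + 135700×156.226/1000 + 101900×381.395/1000 + 72700×581.183/1000
= 78642.40 + 43544.73 + 24580.09 + 21199.92 + 38864.10 + 42252.04 = 249083.29.

249083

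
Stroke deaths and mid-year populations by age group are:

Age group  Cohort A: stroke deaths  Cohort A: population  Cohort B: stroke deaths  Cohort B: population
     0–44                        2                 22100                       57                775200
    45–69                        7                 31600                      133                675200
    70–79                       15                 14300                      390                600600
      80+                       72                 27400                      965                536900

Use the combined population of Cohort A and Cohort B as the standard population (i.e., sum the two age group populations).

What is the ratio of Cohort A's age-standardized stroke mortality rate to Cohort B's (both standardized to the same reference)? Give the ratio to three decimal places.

1.462

Age-specific rates per 100000 for Cohort A: 9.05, 22.15, 104.90, 262.77.
For Cohort B: 7.35, 19.70, 64.94, 179.74.
Combined standard total = 2683300; weights = 0.2971, 0.2634, 0.2292, 0.2103.
Cohort A: 0.2971×9.05 + 0.2634×22.15 + 0.2292×104.90 + 0.2103×262.77 = 87.8230 per 100000.
Cohort B: 0.2971×7.35 + 0.2634×19.70 + 0.2292×64.94 + 0.2103×179.74 = 60.0523 per 100000.
Ratio = 87.8230 ÷ 60.0523 = 1.46244.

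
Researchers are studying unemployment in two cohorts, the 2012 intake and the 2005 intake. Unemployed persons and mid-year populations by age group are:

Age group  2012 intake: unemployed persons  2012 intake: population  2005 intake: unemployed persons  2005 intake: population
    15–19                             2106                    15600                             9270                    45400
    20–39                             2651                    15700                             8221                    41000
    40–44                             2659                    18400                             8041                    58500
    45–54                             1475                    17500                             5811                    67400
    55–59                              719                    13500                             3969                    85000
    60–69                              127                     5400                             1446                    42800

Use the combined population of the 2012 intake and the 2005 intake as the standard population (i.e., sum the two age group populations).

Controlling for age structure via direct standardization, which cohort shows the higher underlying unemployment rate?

Age-specific rates per 1000 for the 2012 intake: 135.000, 168.854, 144.511, 84.286, 53.259, 23.519.
For the 2005 intake: 204.185, 200.512, 137.453, 86.217, 46.694, 33.785.
Combined standard total = 426200; weights = 0.1431, 0.1330, 0.1804, 0.1992, 0.2311, 0.1131.
The 2012 intake: 0.1431×135.000 + 0.1330×168.854 + 0.1804×144.511 + 0.1992×84.286 + 0.2311×53.259 + 0.1131×23.519 = 99.6184 per 1000.
The 2005 intake: 0.1431×204.185 + 0.1330×200.512 + 0.1804×137.453 + 0.1992×86.217 + 0.2311×46.694 + 0.1131×33.785 = 112.4872 per 1000.
The crude rates (113.09 vs 108.08) would put the 2012 intake higher, but that reflects its age composition; once standardized to a common age structure, the 2005 intake has the higher underlying rate.

2005 intake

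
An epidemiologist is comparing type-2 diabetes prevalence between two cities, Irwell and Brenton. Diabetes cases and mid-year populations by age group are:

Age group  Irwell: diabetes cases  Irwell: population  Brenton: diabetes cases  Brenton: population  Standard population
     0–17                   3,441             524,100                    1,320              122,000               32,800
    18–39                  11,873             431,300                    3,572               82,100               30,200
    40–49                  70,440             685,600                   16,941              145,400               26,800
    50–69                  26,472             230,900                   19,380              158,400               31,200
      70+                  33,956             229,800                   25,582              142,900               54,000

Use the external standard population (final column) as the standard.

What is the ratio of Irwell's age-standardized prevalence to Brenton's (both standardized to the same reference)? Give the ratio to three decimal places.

Age-specific rates per 1,000 for Irwell: 6.566, 27.528, 102.742, 114.647, 147.763.
For Brenton: 10.820, 43.508, 116.513, 122.348, 179.020.
Standard total = 175,000; weights = 0.1874, 0.1726, 0.1531, 0.1783, 0.3086.
Irwell: 0.1874×6.566 + 0.1726×27.528 + 0.1531×102.742 + 0.1783×114.647 + 0.3086×147.763 = 87.7509 per 1,000.
Brenton: 0.1874×10.820 + 0.1726×43.508 + 0.1531×116.513 + 0.1783×122.348 + 0.3086×179.020 = 104.4328 per 1,000.
Ratio = 87.7509 ÷ 104.4328 = 0.84026.

0.840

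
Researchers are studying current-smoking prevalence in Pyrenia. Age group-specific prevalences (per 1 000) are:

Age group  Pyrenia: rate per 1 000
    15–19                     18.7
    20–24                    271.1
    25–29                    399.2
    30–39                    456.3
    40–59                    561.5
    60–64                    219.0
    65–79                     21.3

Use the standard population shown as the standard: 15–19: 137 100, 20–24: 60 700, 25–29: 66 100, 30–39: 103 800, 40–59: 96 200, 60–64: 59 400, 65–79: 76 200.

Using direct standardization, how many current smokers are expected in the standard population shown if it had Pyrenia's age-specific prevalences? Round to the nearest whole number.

Expected current smokers = Σ (standard pop × age-specific rate ÷ 1 000)
= 137 100×18.7/1 000 + 60 700×271.1/1 000 + 66 100×399.2/1 000 + 103 800×456.3/1 000 + 96 200×561.5/1 000 + 59 400×219.0/1 000 + 76 200×21.3/1 000
= 2563.77 + 16455.77 + 26387.12 + 47363.94 + 54016.30 + 13008.60 + 1623.06 = 161418.56.

161419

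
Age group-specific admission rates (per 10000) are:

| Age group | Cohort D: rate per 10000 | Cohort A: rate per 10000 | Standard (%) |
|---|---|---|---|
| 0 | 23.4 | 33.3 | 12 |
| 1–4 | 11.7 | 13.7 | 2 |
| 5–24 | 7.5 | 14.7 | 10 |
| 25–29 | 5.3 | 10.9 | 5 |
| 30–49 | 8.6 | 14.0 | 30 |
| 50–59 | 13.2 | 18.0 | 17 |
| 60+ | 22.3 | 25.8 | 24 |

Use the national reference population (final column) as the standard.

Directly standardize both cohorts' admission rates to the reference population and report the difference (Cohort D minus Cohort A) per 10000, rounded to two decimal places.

Standard weights: 0.12, 0.02, 0.10, 0.05, 0.30, 0.17, 0.24.
Cohort D: 0.1200×23.4 + 0.0200×11.7 + 0.1000×7.5 + 0.0500×5.3 + 0.3000×8.6 + 0.1700×13.2 + 0.2400×22.3 = 14.2330 per 10000.
Cohort A: 0.1200×33.3 + 0.0200×13.7 + 0.1000×14.7 + 0.0500×10.9 + 0.3000×14.0 + 0.1700×18.0 + 0.2400×25.8 = 19.7370 per 10000.
Difference = 14.2330 − 19.7370 = -5.5040.

-5.50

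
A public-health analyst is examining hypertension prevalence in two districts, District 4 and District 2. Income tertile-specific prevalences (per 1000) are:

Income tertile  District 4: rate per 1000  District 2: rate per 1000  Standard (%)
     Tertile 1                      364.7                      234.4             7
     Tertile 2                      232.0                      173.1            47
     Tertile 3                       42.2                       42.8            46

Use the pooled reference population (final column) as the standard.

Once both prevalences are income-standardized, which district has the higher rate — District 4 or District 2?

Standard weights: 0.07, 0.47, 0.46.
District 4: 0.0700×364.7 + 0.4700×232.0 + 0.4600×42.2 = 153.9810 per 1000.
District 2: 0.0700×234.4 + 0.4700×173.1 + 0.4600×42.8 = 117.4530 per 1000.

District 4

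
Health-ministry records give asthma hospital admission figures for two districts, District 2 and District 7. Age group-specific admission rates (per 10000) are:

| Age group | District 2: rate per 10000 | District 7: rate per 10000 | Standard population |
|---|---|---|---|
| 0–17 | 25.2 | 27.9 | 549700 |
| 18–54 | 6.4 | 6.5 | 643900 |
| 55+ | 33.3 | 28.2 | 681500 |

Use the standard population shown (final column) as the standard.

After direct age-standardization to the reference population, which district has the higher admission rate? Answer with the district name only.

District 2

Standard total = 1875100; weights = 0.2932, 0.3434, 0.3634.
District 2: 0.2932×25.2 + 0.3434×6.4 + 0.3634×33.3 = 21.6881 per 10000.
District 7: 0.2932×27.9 + 0.3434×6.5 + 0.3634×28.2 = 20.6604 per 10000.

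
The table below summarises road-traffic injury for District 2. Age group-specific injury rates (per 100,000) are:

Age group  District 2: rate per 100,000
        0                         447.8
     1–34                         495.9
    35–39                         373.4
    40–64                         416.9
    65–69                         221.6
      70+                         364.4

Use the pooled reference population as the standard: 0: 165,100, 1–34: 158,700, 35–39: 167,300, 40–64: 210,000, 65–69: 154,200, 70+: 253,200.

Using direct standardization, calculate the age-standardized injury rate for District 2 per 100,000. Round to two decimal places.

387.09

Standard total = 1,108,500; weights = 0.1489, 0.1432, 0.1509, 0.1894, 0.1391, 0.2284.
Standardized rate: 0.1489×447.8 + 0.1432×495.9 + 0.1509×373.4 + 0.1894×416.9 + 0.1391×221.6 + 0.2284×364.4 = 387.0877 per 100,000.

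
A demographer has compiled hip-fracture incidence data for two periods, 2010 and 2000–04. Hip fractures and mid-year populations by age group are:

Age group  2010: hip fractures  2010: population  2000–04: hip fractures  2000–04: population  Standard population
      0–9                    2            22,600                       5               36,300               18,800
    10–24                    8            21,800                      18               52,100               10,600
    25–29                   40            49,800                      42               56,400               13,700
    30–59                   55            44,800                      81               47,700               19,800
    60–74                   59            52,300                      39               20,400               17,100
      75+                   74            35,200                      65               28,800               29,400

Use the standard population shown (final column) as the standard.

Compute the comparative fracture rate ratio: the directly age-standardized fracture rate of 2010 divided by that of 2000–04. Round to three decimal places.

Age-specific rates per 100,000 for 2010: 8.85, 36.70, 80.32, 122.77, 112.81, 210.23.
For 2000–04: 13.77, 34.55, 74.47, 169.81, 191.18, 225.69.
Standard total = 109,400; weights = 0.1718, 0.0969, 0.1252, 0.1810, 0.1563, 0.2687.
2010: 0.1718×8.85 + 0.0969×36.70 + 0.1252×80.32 + 0.1810×122.77 + 0.1563×112.81 + 0.2687×210.23 = 111.4837 per 100,000.
2000–04: 0.1718×13.77 + 0.0969×34.55 + 0.1252×74.47 + 0.1810×169.81 + 0.1563×191.18 + 0.2687×225.69 = 136.3088 per 100,000.
Ratio = 111.4837 ÷ 136.3088 = 0.81788.

0.818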